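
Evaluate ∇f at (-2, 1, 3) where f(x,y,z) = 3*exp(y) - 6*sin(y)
(0, -6*cos(1) + 3*E, 0)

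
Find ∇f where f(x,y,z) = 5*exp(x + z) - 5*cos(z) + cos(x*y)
(-y*sin(x*y) + 5*exp(x + z), -x*sin(x*y), 5*exp(x + z) + 5*sin(z))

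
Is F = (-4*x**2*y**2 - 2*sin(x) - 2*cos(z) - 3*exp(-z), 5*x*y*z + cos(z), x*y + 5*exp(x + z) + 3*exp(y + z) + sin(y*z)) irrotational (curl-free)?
No, ∇×F = (-5*x*y + x + z*cos(y*z) + 3*exp(y + z) + sin(z), -y - 5*exp(x + z) + 2*sin(z) + 3*exp(-z), y*(8*x**2 + 5*z))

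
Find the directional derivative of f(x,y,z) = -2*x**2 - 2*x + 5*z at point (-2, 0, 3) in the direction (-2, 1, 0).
-12*sqrt(5)/5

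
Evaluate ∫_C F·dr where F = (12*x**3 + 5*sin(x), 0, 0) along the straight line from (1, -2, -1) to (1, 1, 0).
0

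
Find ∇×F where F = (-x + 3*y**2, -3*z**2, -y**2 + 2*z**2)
(-2*y + 6*z, 0, -6*y)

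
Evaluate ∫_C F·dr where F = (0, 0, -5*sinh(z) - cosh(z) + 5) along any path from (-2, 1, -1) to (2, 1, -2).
-5*cosh(2) - 5 - sinh(1) + sinh(2) + 5*cosh(1)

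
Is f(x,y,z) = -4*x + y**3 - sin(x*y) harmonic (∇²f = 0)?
No, ∇²f = x**2*sin(x*y) + y**2*sin(x*y) + 6*y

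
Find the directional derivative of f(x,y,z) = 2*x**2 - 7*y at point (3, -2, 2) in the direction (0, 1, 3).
-7*sqrt(10)/10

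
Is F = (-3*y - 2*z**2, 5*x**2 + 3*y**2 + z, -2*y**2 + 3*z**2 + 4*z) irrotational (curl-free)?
No, ∇×F = (-4*y - 1, -4*z, 10*x + 3)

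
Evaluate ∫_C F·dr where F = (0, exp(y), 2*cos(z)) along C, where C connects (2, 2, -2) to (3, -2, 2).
-exp(2) + exp(-2) + 4*sin(2)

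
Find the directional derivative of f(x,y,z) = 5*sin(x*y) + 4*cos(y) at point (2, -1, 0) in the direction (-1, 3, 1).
sqrt(11)*(35*cos(2) + 12*sin(1))/11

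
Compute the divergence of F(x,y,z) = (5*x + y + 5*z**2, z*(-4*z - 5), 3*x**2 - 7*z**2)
5 - 14*z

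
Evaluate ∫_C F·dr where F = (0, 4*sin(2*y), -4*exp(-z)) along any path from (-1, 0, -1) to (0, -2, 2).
-4*E + 4*exp(-2) - 2*cos(4) + 2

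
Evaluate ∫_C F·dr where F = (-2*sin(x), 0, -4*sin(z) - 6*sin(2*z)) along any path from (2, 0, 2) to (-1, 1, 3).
4*cos(3) + 2*cos(1) - 3*cos(4) - 6*cos(2) + 3*cos(6)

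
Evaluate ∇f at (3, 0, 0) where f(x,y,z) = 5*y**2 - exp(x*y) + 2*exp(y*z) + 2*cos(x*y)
(0, -3, 0)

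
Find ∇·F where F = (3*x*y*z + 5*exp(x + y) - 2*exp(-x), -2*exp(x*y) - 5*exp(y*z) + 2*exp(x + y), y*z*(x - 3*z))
((-2*x*exp(x*y) + y*(x - 3*z) - 5*z*exp(y*z) + 7*exp(x + y))*exp(x) + 2)*exp(-x)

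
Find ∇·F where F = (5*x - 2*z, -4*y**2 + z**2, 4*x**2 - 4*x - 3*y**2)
5 - 8*y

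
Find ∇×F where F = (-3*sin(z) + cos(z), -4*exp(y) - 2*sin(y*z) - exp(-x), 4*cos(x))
(2*y*cos(y*z), 4*sin(x) - sin(z) - 3*cos(z), exp(-x))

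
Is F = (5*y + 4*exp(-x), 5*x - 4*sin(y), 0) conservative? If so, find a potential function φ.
Yes, F is conservative. φ = 5*x*y + 4*cos(y) - 4*exp(-x)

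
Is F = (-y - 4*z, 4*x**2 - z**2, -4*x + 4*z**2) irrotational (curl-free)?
No, ∇×F = (2*z, 0, 8*x + 1)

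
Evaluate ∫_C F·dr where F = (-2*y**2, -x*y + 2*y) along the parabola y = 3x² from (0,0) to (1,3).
9/5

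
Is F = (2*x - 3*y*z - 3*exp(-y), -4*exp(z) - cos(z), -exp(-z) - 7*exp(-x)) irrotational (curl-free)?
No, ∇×F = (4*exp(z) - sin(z), -3*y - 7*exp(-x), 3*z - 3*exp(-y))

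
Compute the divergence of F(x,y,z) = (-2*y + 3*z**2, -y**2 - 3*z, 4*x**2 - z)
-2*y - 1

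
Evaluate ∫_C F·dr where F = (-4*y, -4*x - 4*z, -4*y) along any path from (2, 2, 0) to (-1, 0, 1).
16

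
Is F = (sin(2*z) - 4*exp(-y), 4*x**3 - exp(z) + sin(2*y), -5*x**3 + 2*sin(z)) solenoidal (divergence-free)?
No, ∇·F = 2*cos(2*y) + 2*cos(z)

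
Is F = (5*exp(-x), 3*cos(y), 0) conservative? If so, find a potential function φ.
Yes, F is conservative. φ = 3*sin(y) - 5*exp(-x)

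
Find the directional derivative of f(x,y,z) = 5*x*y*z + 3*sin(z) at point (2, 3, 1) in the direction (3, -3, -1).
-3*sqrt(19)*(cos(1) + 5)/19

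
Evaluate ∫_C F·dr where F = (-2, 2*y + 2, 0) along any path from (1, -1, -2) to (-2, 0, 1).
7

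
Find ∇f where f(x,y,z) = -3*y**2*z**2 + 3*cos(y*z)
(0, -3*z*(2*y*z + sin(y*z)), -3*y*(2*y*z + sin(y*z)))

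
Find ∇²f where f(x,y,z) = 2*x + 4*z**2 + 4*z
8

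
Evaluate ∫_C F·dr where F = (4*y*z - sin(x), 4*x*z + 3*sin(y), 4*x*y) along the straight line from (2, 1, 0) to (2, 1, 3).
24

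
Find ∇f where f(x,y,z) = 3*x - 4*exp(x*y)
(-4*y*exp(x*y) + 3, -4*x*exp(x*y), 0)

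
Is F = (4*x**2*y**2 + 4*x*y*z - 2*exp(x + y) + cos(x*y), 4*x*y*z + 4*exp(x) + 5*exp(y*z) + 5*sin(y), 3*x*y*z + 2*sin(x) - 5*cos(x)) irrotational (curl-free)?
No, ∇×F = (-4*x*y + 3*x*z - 5*y*exp(y*z), 4*x*y - 3*y*z - 5*sin(x) - 2*cos(x), -8*x**2*y - 4*x*z + x*sin(x*y) + 4*y*z + 4*exp(x) + 2*exp(x + y))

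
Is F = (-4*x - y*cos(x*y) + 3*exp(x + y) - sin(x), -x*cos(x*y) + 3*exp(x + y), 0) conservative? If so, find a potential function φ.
Yes, F is conservative. φ = -2*x**2 + 3*exp(x + y) - sin(x*y) + cos(x)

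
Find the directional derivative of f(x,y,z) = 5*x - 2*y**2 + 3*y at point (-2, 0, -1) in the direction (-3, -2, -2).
-21*sqrt(17)/17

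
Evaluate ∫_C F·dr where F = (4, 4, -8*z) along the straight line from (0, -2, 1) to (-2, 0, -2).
-12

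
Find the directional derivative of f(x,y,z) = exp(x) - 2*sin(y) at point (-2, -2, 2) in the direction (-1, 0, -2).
-sqrt(5)*exp(-2)/5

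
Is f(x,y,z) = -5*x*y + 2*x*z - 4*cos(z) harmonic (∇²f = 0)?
No, ∇²f = 4*cos(z)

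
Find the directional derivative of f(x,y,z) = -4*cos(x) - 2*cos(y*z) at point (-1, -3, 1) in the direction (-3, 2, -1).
sqrt(14)*(-5*sin(3) + 6*sin(1))/7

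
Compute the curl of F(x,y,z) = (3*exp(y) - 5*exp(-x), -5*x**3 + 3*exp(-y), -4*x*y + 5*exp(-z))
(-4*x, 4*y, -15*x**2 - 3*exp(y))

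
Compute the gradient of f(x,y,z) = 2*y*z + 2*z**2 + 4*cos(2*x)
(-8*sin(2*x), 2*z, 2*y + 4*z)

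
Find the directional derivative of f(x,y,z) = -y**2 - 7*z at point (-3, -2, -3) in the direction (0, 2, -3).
29*sqrt(13)/13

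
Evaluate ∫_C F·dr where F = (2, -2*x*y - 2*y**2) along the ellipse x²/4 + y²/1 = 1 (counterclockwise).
0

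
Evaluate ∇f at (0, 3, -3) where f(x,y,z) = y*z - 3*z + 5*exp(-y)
(0, -3 - 5*exp(-3), 0)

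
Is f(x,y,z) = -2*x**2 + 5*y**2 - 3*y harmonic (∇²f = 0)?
No, ∇²f = 6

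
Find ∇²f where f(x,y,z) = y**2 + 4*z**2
10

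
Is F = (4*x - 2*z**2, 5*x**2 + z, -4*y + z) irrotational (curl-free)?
No, ∇×F = (-5, -4*z, 10*x)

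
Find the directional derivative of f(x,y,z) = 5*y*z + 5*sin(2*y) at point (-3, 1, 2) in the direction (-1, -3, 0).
-3*sqrt(10)*(cos(2) + 1)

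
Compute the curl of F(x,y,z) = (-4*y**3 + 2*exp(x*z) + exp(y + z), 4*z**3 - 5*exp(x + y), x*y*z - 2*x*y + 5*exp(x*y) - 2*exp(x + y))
(x*z + 5*x*exp(x*y) - 2*x - 12*z**2 - 2*exp(x + y), 2*x*exp(x*z) - y*z - 5*y*exp(x*y) + 2*y + 2*exp(x + y) + exp(y + z), 12*y**2 - 5*exp(x + y) - exp(y + z))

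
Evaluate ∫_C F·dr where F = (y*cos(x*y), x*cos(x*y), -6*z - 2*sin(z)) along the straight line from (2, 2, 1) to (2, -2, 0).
-2*cos(1) - 2*sin(4) + 5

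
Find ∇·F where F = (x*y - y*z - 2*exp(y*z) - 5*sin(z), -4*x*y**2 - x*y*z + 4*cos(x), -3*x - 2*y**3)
-8*x*y - x*z + y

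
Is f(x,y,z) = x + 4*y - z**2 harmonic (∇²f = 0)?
No, ∇²f = -2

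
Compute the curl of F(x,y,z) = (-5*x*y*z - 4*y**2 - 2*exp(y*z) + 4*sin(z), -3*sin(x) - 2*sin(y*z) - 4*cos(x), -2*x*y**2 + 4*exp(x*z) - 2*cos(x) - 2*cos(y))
(-4*x*y + 2*y*cos(y*z) + 2*sin(y), -5*x*y + 2*y**2 - 2*y*exp(y*z) - 4*z*exp(x*z) - 2*sin(x) + 4*cos(z), 5*x*z + 8*y + 2*z*exp(y*z) + 4*sin(x) - 3*cos(x))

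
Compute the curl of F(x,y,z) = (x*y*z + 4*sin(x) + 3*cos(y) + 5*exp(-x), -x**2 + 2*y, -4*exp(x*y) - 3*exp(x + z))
(-4*x*exp(x*y), x*y + 4*y*exp(x*y) + 3*exp(x + z), -x*z - 2*x + 3*sin(y))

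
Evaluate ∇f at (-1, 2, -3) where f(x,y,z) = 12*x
(12, 0, 0)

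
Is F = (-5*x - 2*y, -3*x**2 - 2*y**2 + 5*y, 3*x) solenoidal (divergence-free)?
No, ∇·F = -4*y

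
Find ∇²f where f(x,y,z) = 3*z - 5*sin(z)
5*sin(z)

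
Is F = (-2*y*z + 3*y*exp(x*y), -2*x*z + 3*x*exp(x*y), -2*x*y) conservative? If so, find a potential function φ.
Yes, F is conservative. φ = -2*x*y*z + 3*exp(x*y)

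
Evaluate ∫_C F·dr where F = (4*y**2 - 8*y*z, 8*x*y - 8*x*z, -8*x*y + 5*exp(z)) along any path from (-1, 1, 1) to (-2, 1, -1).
-28 - 10*sinh(1)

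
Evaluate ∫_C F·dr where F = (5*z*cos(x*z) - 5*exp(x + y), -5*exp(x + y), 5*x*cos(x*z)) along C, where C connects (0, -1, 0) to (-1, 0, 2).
-5*sin(2)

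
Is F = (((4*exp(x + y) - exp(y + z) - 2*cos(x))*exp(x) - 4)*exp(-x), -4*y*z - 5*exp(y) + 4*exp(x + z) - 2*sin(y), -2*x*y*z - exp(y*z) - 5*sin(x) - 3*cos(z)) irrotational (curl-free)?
No, ∇×F = (-2*x*z + 4*y - z*exp(y*z) - 4*exp(x + z), 2*y*z - exp(y + z) + 5*cos(x), -4*exp(x + y) + 4*exp(x + z) + exp(y + z))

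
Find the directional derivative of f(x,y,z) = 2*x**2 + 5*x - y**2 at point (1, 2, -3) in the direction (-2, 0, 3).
-18*sqrt(13)/13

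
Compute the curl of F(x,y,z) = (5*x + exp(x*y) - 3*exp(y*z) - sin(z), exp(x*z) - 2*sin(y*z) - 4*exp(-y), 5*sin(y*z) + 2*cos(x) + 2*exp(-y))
(-x*exp(x*z) + 2*y*cos(y*z) + 5*z*cos(y*z) - 2*exp(-y), -3*y*exp(y*z) + 2*sin(x) - cos(z), -x*exp(x*y) + z*exp(x*z) + 3*z*exp(y*z))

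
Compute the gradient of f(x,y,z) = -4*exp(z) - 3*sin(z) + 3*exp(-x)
(-3*exp(-x), 0, -4*exp(z) - 3*cos(z))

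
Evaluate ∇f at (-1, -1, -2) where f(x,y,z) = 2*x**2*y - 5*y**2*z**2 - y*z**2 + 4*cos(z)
(4, 38, 4*sin(2) + 16)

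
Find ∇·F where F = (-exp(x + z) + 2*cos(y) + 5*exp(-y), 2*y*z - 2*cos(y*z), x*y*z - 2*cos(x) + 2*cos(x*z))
x*y - 2*x*sin(x*z) + 2*z*sin(y*z) + 2*z - exp(x + z)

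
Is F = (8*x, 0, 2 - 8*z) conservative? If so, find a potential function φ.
Yes, F is conservative. φ = 4*x**2 - 4*z**2 + 2*z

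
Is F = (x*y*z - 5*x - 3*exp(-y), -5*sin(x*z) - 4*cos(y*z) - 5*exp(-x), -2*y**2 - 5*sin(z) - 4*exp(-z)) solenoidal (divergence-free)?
No, ∇·F = y*z + 4*z*sin(y*z) - 5*cos(z) - 5 + 4*exp(-z)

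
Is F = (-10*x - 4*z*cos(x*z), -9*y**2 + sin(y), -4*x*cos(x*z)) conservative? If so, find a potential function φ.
Yes, F is conservative. φ = -5*x**2 - 3*y**3 - 4*sin(x*z) - cos(y)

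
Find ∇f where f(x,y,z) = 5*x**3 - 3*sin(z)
(15*x**2, 0, -3*cos(z))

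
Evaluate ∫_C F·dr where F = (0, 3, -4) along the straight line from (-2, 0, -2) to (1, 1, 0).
-5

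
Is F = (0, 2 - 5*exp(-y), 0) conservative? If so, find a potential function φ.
Yes, F is conservative. φ = 2*y + 5*exp(-y)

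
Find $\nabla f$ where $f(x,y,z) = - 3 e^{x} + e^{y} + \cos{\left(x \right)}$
(-3*exp(x) - sin(x), exp(y), 0)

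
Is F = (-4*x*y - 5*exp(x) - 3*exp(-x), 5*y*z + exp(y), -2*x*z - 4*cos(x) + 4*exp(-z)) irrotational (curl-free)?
No, ∇×F = (-5*y, 2*z - 4*sin(x), 4*x)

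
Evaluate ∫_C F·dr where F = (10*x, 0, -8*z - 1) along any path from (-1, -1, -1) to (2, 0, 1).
13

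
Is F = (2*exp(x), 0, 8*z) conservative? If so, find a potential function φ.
Yes, F is conservative. φ = 4*z**2 + 2*exp(x)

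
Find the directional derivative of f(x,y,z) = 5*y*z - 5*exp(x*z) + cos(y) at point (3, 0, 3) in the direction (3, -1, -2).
-15*sqrt(14)*(1 + exp(9))/14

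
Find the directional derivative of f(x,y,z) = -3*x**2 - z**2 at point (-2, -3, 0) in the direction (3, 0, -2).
36*sqrt(13)/13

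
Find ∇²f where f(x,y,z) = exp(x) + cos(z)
exp(x) - cos(z)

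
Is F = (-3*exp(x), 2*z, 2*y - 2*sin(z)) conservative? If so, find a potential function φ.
Yes, F is conservative. φ = 2*y*z - 3*exp(x) + 2*cos(z)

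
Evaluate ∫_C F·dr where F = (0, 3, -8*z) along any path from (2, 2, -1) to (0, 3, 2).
-9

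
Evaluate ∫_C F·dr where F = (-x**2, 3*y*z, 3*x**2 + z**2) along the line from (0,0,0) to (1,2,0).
-1/3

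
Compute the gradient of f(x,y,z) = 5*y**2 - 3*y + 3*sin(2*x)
(6*cos(2*x), 10*y - 3, 0)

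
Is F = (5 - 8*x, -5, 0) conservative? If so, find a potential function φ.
Yes, F is conservative. φ = -4*x**2 + 5*x - 5*y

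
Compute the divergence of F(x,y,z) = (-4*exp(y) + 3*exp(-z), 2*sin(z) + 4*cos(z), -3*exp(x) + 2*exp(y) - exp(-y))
0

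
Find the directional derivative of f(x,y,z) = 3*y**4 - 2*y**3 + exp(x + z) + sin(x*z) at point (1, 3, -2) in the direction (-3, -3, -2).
sqrt(22)*(-810*E - 5 + 4*E*cos(2))*exp(-1)/22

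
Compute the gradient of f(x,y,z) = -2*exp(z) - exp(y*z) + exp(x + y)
(exp(x + y), -z*exp(y*z) + exp(x + y), -y*exp(y*z) - 2*exp(z))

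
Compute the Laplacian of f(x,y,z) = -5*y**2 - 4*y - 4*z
-10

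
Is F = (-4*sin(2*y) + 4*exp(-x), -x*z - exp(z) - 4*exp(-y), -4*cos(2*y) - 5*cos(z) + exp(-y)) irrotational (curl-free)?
No, ∇×F = (x + exp(z) + 8*sin(2*y) - exp(-y), 0, -z + 8*cos(2*y))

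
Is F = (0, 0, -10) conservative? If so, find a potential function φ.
Yes, F is conservative. φ = -10*z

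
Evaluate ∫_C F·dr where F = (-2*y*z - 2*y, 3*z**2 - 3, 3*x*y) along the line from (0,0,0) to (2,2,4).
82/3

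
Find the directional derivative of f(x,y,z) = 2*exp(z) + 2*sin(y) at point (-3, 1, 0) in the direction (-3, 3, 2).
sqrt(22)*(3*cos(1) + 2)/11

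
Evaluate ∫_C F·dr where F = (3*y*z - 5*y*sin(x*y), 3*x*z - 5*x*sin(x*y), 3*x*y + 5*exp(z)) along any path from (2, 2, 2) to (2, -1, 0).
-5*exp(2) - 19 + 5*cos(2) - 5*cos(4)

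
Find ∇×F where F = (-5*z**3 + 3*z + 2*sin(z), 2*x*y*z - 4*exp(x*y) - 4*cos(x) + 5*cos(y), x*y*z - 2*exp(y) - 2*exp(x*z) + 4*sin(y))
(-2*x*y + x*z - 2*exp(y) + 4*cos(y), -y*z - 15*z**2 + 2*z*exp(x*z) + 2*cos(z) + 3, 2*y*z - 4*y*exp(x*y) + 4*sin(x))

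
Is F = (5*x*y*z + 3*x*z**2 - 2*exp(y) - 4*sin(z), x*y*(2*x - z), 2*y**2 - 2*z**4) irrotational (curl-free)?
No, ∇×F = (y*(x + 4), 5*x*y + 6*x*z - 4*cos(z), 4*x*y - 5*x*z - y*z + 2*exp(y))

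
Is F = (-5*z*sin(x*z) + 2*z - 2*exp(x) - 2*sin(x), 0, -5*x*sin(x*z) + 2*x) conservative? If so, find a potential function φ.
Yes, F is conservative. φ = 2*x*z - 2*exp(x) + 2*cos(x) + 5*cos(x*z)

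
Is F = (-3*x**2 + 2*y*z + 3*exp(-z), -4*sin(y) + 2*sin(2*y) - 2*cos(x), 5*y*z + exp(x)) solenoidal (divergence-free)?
No, ∇·F = -6*x + 5*y - 4*cos(y) + 4*cos(2*y)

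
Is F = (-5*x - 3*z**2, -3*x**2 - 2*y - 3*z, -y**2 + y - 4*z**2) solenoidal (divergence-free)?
No, ∇·F = -8*z - 7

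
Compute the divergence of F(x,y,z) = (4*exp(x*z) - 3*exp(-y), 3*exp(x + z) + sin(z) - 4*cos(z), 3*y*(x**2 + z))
3*y + 4*z*exp(x*z)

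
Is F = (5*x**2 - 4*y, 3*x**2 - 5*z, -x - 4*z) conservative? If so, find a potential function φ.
No, ∇×F = (5, 1, 6*x + 4) ≠ 0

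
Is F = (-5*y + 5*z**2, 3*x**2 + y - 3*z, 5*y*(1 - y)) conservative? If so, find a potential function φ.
No, ∇×F = (8 - 10*y, 10*z, 6*x + 5) ≠ 0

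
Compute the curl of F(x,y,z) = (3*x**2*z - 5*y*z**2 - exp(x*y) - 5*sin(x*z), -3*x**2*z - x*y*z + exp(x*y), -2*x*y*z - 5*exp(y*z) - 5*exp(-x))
(3*x**2 + x*y - 2*x*z - 5*z*exp(y*z), 3*x**2 - 5*x*cos(x*z) - 8*y*z - 5*exp(-x), -6*x*z + x*exp(x*y) - y*z + y*exp(x*y) + 5*z**2)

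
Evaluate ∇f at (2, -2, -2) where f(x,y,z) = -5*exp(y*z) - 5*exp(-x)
(5*exp(-2), 10*exp(4), 10*exp(4))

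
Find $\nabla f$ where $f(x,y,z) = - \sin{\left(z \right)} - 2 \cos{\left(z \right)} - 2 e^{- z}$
(0, 0, 2*sin(z) - cos(z) + 2*exp(-z))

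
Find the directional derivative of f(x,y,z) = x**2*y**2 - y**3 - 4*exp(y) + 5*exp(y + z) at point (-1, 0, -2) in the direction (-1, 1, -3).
2*sqrt(11)*(-2*exp(2) - 5)*exp(-2)/11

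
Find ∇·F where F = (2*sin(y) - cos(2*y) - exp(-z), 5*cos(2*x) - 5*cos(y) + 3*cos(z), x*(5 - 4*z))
-4*x + 5*sin(y)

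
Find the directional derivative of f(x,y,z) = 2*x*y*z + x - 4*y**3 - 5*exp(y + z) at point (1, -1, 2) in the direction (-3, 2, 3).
sqrt(22)*(-25*E - 13)/22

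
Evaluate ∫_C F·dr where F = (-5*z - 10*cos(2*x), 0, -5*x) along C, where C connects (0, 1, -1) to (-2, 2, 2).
5*sin(4) + 20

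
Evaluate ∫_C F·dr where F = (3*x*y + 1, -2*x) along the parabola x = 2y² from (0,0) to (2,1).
82/15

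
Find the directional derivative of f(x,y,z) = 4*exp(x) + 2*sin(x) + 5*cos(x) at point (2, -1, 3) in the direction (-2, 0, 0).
-4*exp(2) - 2*cos(2) + 5*sin(2)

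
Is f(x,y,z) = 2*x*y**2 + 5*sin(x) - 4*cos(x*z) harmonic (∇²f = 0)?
No, ∇²f = 4*x**2*cos(x*z) + 4*x + 4*z**2*cos(x*z) - 5*sin(x)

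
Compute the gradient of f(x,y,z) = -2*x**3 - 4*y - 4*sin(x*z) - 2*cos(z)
(-6*x**2 - 4*z*cos(x*z), -4, -4*x*cos(x*z) + 2*sin(z))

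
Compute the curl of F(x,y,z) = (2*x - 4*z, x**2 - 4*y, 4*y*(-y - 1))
(-8*y - 4, -4, 2*x)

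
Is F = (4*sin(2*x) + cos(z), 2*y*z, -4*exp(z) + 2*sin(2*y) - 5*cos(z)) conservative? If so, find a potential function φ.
No, ∇×F = (-2*y + 4*cos(2*y), -sin(z), 0) ≠ 0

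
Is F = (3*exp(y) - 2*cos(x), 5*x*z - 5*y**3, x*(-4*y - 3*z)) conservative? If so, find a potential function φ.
No, ∇×F = (-9*x, 4*y + 3*z, 5*z - 3*exp(y)) ≠ 0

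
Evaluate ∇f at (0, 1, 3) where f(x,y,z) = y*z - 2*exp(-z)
(0, 3, 2*exp(-3) + 1)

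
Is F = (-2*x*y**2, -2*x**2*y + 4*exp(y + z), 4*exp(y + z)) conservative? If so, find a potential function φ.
Yes, F is conservative. φ = -x**2*y**2 + 4*exp(y + z)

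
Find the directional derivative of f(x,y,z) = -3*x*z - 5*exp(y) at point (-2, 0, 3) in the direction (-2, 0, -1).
12*sqrt(5)/5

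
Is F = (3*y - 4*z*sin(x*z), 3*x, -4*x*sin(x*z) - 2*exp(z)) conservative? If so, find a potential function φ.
Yes, F is conservative. φ = 3*x*y - 2*exp(z) + 4*cos(x*z)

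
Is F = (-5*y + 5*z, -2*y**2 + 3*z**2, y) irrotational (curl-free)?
No, ∇×F = (1 - 6*z, 5, 5)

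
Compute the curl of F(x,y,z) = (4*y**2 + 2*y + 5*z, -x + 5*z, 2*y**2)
(4*y - 5, 5, -8*y - 3)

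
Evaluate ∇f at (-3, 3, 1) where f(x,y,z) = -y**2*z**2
(0, -6, -18)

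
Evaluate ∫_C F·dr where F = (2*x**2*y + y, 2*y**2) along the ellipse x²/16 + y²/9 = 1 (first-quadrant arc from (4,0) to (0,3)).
18 - 27*pi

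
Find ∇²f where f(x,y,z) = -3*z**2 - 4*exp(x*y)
-4*x**2*exp(x*y) - 4*y**2*exp(x*y) - 6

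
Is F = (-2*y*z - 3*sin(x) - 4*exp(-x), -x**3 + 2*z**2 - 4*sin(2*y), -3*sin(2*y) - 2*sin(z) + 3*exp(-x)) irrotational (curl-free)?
No, ∇×F = (-4*z - 6*cos(2*y), -2*y + 3*exp(-x), -3*x**2 + 2*z)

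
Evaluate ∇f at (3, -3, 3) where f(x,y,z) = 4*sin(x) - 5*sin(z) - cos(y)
(4*cos(3), -sin(3), -5*cos(3))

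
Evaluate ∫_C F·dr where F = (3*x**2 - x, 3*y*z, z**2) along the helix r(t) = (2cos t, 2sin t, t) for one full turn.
-6*pi + 8*pi**3/3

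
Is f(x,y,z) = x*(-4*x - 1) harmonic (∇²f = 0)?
No, ∇²f = -8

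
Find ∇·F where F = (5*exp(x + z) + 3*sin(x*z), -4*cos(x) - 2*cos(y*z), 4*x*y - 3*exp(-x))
2*z*sin(y*z) + 3*z*cos(x*z) + 5*exp(x + z)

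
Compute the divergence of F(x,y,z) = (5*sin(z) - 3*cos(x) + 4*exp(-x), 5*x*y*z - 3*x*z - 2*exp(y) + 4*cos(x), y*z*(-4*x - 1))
-4*x*y + 5*x*z - y - 2*exp(y) + 3*sin(x) - 4*exp(-x)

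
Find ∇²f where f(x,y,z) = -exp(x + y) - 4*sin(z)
-2*exp(x + y) + 4*sin(z)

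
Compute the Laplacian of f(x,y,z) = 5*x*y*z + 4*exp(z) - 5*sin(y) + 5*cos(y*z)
-5*y**2*cos(y*z) - 5*z**2*cos(y*z) + 4*exp(z) + 5*sin(y)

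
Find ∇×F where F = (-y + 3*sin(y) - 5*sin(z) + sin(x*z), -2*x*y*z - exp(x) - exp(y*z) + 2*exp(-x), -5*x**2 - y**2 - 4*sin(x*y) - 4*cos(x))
(2*x*y - 4*x*cos(x*y) + y*exp(y*z) - 2*y, x*cos(x*z) + 10*x + 4*y*cos(x*y) - 4*sin(x) - 5*cos(z), -2*y*z - exp(x) - 3*cos(y) + 1 - 2*exp(-x))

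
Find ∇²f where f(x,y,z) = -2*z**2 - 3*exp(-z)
-4 - 3*exp(-z)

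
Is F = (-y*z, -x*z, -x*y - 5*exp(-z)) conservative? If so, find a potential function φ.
Yes, F is conservative. φ = -x*y*z + 5*exp(-z)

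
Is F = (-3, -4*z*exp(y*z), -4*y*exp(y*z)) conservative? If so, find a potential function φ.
Yes, F is conservative. φ = -3*x - 4*exp(y*z)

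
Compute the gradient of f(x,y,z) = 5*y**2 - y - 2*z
(0, 10*y - 1, -2)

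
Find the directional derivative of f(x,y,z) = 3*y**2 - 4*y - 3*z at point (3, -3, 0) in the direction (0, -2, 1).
41*sqrt(5)/5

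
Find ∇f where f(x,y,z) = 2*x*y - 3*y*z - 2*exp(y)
(2*y, 2*x - 3*z - 2*exp(y), -3*y)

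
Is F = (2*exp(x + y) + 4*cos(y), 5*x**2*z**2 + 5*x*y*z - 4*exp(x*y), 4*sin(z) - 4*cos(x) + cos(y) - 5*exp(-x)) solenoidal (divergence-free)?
No, ∇·F = 5*x*z - 4*x*exp(x*y) + 2*exp(x + y) + 4*cos(z)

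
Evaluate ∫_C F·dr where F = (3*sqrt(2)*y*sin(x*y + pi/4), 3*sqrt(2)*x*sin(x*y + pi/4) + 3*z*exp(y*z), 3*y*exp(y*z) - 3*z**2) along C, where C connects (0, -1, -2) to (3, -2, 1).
-6*sinh(2) - 6 - 3*sqrt(2)*sin(pi/4 + 6)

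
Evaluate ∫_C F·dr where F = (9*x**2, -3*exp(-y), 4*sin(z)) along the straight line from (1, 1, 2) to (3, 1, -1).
-4*cos(1) + 4*cos(2) + 78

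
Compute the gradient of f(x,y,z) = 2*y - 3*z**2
(0, 2, -6*z)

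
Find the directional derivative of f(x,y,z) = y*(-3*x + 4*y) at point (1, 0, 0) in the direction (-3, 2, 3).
-3*sqrt(22)/11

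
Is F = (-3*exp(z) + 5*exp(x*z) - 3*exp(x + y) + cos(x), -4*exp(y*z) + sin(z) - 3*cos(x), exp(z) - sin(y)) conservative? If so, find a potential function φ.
No, ∇×F = (4*y*exp(y*z) - cos(y) - cos(z), 5*x*exp(x*z) - 3*exp(z), 3*exp(x + y) + 3*sin(x)) ≠ 0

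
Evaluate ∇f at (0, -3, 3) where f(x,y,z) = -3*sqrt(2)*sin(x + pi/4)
(-3, 0, 0)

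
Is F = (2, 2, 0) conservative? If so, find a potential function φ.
Yes, F is conservative. φ = 2*x + 2*y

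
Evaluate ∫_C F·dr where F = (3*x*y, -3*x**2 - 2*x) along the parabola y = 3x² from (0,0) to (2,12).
-68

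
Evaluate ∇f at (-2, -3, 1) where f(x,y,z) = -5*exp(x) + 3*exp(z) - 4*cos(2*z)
(-5*exp(-2), 0, 8*sin(2) + 3*E)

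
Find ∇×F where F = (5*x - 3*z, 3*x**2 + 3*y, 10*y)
(10, -3, 6*x)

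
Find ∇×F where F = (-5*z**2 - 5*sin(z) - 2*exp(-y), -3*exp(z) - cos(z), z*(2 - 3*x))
(3*exp(z) - sin(z), -7*z - 5*cos(z), -2*exp(-y))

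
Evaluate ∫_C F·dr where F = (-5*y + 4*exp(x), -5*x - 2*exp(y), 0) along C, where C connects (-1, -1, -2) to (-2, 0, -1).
-2*exp(-1) + 4*exp(-2) + 3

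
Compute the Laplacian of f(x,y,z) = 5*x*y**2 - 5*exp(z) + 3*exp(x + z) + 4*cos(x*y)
-2*x*(2*x*cos(x*y) - 5) - 4*y**2*cos(x*y) - 5*exp(z) + 6*exp(x + z)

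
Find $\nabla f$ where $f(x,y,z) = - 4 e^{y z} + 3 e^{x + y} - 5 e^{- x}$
((3*exp(2*x + y) + 5)*exp(-x), -4*z*exp(y*z) + 3*exp(x + y), -4*y*exp(y*z))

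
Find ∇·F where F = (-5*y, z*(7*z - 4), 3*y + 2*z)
2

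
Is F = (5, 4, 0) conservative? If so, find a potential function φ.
Yes, F is conservative. φ = 5*x + 4*y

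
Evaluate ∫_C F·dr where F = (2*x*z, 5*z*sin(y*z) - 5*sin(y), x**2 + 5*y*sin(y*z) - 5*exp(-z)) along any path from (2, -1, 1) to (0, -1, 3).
-4 - 5*exp(-1) + 5*exp(-3) + 5*cos(1) - 5*cos(3)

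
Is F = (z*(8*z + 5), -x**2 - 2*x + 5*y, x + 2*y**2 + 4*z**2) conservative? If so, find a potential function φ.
No, ∇×F = (4*y, 16*z + 4, -2*x - 2) ≠ 0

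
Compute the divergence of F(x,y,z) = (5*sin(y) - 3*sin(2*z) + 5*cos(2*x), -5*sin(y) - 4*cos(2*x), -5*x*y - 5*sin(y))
-10*sin(2*x) - 5*cos(y)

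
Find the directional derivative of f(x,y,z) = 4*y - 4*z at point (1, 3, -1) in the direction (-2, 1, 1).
0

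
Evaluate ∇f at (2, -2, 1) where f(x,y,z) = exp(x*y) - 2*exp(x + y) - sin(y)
(-2 - 2*exp(-4), -2 + 2*exp(-4) - cos(2), 0)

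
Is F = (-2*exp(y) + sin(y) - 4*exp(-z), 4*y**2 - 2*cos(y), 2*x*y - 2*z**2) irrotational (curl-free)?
No, ∇×F = (2*x, -2*y + 4*exp(-z), 2*exp(y) - cos(y))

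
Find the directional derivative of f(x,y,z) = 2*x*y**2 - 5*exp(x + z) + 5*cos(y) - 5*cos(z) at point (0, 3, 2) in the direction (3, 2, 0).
sqrt(13)*(-15*exp(2) - 10*sin(3) + 54)/13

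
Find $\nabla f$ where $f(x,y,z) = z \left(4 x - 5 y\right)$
(4*z, -5*z, 4*x - 5*y)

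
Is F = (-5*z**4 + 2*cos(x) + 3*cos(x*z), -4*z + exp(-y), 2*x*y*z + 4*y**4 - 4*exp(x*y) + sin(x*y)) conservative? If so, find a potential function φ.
No, ∇×F = (2*x*z - 4*x*exp(x*y) + x*cos(x*y) + 16*y**3 + 4, -3*x*sin(x*z) - 2*y*z + 4*y*exp(x*y) - y*cos(x*y) - 20*z**3, 0) ≠ 0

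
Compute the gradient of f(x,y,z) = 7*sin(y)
(0, 7*cos(y), 0)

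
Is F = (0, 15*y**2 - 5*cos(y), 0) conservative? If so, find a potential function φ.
Yes, F is conservative. φ = 5*y**3 - 5*sin(y)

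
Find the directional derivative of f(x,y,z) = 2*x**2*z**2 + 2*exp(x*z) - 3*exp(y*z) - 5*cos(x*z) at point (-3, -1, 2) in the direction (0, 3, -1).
3*sqrt(10)*(-(5*sin(6) + 24)*exp(6) - 7*exp(4) + 2)*exp(-6)/10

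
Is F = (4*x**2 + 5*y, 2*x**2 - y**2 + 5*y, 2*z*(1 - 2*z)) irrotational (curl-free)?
No, ∇×F = (0, 0, 4*x - 5)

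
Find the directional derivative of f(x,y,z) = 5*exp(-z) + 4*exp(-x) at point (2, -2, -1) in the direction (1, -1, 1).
sqrt(3)*(-5*exp(3) - 4)*exp(-2)/3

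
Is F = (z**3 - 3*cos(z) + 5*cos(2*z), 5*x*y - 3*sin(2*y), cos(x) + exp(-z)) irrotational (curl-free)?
No, ∇×F = (0, 3*z**2 + sin(x) + 3*sin(z) - 10*sin(2*z), 5*y)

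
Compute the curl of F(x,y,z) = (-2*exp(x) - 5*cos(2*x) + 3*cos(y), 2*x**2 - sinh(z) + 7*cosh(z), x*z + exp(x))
(-7*sinh(z) + cosh(z), -z - exp(x), 4*x + 3*sin(y))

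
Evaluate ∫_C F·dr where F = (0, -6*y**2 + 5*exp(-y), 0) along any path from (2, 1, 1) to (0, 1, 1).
0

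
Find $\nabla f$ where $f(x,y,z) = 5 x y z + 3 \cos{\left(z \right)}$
(5*y*z, 5*x*z, 5*x*y - 3*sin(z))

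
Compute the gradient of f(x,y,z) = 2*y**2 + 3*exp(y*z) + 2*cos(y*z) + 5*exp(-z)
(0, 4*y + 3*z*exp(y*z) - 2*z*sin(y*z), 3*y*exp(y*z) - 2*y*sin(y*z) - 5*exp(-z))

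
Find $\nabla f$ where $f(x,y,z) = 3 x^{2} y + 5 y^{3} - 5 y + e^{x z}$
(6*x*y + z*exp(x*z), 3*x**2 + 15*y**2 - 5, x*exp(x*z))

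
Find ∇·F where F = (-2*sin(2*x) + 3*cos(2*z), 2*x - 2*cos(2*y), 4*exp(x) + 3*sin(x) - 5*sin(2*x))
4*sin(2*y) - 4*cos(2*x)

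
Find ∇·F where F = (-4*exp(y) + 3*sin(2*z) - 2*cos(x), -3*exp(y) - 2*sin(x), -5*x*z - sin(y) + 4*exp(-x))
-5*x - 3*exp(y) + 2*sin(x)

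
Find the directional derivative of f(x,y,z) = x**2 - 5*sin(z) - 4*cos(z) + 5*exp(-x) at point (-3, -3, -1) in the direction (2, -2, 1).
-10*exp(3)/3 - 4 - 4*sin(1)/3 - 5*cos(1)/3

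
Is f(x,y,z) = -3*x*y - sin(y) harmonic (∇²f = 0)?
No, ∇²f = sin(y)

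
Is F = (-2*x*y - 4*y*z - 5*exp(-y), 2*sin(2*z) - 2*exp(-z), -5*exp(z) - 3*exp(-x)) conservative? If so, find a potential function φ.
No, ∇×F = (-4*cos(2*z) - 2*exp(-z), -4*y - 3*exp(-x), 2*x + 4*z - 5*exp(-y)) ≠ 0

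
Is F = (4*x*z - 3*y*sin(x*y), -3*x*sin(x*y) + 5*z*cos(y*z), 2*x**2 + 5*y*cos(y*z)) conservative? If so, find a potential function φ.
Yes, F is conservative. φ = 2*x**2*z + 5*sin(y*z) + 3*cos(x*y)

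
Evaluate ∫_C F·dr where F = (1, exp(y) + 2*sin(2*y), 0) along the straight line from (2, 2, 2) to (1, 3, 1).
-exp(2) - 1 - cos(6) + cos(4) + exp(3)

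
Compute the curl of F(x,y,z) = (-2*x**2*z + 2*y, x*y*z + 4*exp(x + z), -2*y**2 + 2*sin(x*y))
(-x*y + 2*x*cos(x*y) - 4*y - 4*exp(x + z), -2*x**2 - 2*y*cos(x*y), y*z + 4*exp(x + z) - 2)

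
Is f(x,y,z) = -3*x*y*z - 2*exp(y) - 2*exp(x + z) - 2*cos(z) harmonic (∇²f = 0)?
No, ∇²f = -2*exp(y) - 4*exp(x + z) + 2*cos(z)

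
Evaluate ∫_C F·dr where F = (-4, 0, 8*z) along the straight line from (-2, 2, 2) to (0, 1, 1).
-20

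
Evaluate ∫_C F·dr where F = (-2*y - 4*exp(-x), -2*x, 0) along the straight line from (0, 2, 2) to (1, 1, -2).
-6 + 4*exp(-1)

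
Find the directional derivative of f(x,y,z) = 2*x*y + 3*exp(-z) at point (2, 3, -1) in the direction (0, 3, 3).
sqrt(2)*(4 - 3*E)/2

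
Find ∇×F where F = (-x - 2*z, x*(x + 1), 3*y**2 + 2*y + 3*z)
(6*y + 2, -2, 2*x + 1)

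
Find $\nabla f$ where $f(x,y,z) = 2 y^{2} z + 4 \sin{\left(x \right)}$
(4*cos(x), 4*y*z, 2*y**2)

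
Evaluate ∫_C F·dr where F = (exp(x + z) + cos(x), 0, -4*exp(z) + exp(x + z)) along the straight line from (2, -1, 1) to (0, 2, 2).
-3*exp(2) - exp(3) - sin(2) + 4*E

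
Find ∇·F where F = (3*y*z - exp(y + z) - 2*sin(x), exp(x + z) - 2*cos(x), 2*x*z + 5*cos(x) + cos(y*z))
2*x - y*sin(y*z) - 2*cos(x)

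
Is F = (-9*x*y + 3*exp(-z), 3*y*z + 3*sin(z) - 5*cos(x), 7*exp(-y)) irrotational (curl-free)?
No, ∇×F = (-3*y - 3*cos(z) - 7*exp(-y), -3*exp(-z), 9*x + 5*sin(x))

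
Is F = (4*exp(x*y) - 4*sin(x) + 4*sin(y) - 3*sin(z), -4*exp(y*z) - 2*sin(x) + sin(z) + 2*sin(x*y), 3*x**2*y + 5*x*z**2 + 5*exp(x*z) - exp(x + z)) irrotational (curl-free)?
No, ∇×F = (3*x**2 + 4*y*exp(y*z) - cos(z), -6*x*y - 5*z**2 - 5*z*exp(x*z) + exp(x + z) - 3*cos(z), -4*x*exp(x*y) + 2*y*cos(x*y) - 2*cos(x) - 4*cos(y))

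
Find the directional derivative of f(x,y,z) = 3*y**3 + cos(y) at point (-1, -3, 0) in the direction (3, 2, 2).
2*sqrt(17)*(sin(3) + 81)/17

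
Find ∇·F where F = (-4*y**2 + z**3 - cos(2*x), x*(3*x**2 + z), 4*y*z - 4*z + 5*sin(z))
4*y + 2*sin(2*x) + 5*cos(z) - 4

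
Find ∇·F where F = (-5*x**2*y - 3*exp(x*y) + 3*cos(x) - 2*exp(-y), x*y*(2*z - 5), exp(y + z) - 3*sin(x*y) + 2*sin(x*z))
-10*x*y + x*(2*z - 5) + 2*x*cos(x*z) - 3*y*exp(x*y) + exp(y + z) - 3*sin(x)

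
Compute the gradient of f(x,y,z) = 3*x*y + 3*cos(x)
(3*y - 3*sin(x), 3*x, 0)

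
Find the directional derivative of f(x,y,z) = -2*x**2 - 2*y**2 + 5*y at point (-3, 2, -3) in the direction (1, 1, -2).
3*sqrt(6)/2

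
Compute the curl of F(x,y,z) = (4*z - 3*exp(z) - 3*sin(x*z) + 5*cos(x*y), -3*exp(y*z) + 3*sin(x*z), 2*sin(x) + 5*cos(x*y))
(-5*x*sin(x*y) - 3*x*cos(x*z) + 3*y*exp(y*z), -3*x*cos(x*z) + 5*y*sin(x*y) - 3*exp(z) - 2*cos(x) + 4, 5*x*sin(x*y) + 3*z*cos(x*z))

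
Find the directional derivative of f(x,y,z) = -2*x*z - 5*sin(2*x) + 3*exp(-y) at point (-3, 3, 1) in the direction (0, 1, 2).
3*sqrt(5)*(-1 + 4*exp(3))*exp(-3)/5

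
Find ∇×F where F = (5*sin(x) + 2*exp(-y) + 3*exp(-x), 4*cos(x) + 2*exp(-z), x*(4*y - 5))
(4*x + 2*exp(-z), 5 - 4*y, -4*sin(x) + 2*exp(-y))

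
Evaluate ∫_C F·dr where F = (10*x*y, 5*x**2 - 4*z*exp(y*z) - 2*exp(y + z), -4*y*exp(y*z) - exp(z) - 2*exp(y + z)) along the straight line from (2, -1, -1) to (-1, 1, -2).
-3*exp(-2) - exp(-1) + 4*E + 25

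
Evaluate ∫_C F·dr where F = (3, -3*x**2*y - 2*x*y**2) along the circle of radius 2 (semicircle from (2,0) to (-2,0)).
-4*pi - 12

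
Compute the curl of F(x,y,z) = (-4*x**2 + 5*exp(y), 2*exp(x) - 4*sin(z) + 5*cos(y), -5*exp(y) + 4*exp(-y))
(4*cos(z) - sinh(y) - 9*cosh(y), 0, 2*exp(x) - 5*exp(y))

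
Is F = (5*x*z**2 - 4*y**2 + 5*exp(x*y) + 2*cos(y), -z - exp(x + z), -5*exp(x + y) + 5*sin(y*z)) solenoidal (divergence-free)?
No, ∇·F = 5*y*exp(x*y) + 5*y*cos(y*z) + 5*z**2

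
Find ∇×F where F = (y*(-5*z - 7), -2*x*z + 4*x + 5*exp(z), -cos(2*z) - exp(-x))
(2*x - 5*exp(z), -5*y - exp(-x), 3*z + 11)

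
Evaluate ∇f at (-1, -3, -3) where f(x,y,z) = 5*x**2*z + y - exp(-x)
(E + 30, 1, 5)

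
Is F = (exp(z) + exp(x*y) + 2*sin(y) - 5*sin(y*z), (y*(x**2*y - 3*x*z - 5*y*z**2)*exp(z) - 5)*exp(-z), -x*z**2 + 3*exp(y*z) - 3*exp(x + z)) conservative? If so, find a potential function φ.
No, ∇×F = (3*x*y + 10*y**2*z + 3*z*exp(y*z) - 5*exp(-z), -5*y*cos(y*z) + z**2 + exp(z) + 3*exp(x + z), -x*exp(x*y) + y*(2*x*y - 3*z) + 5*z*cos(y*z) - 2*cos(y)) ≠ 0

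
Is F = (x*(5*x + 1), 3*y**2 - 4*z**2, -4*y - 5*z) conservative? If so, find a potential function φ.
No, ∇×F = (8*z - 4, 0, 0) ≠ 0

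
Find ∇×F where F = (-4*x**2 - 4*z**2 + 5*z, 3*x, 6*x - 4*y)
(-4, -8*z - 1, 3)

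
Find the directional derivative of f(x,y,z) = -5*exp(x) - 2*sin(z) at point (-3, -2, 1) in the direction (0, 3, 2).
-4*sqrt(13)*cos(1)/13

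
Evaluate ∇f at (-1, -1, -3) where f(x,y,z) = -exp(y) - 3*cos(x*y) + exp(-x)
(-E - 3*sin(1), -3*sin(1) - exp(-1), 0)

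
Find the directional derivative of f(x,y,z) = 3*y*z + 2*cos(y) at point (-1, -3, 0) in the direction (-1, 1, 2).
sqrt(6)*(-9 + sin(3))/3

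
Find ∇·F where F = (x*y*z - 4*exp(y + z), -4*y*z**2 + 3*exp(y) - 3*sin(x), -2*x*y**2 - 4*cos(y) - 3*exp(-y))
y*z - 4*z**2 + 3*exp(y)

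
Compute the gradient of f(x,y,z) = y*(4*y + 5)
(0, 8*y + 5, 0)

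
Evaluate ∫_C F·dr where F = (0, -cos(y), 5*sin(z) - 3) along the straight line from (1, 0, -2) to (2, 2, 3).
-15 + 5*cos(2) - sin(2) - 5*cos(3)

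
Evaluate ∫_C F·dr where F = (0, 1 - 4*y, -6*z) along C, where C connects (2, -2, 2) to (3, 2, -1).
13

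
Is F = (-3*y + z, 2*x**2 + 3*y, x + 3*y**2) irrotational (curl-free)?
No, ∇×F = (6*y, 0, 4*x + 3)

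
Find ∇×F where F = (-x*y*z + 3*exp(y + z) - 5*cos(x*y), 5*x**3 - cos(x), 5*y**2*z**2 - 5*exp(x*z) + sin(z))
(10*y*z**2, -x*y + 5*z*exp(x*z) + 3*exp(y + z), 15*x**2 + x*z - 5*x*sin(x*y) - 3*exp(y + z) + sin(x))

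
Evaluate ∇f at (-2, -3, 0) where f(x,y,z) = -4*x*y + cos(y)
(12, sin(3) + 8, 0)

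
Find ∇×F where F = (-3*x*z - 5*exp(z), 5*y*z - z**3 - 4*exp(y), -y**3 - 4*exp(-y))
(-3*y**2 - 5*y + 3*z**2 + 4*exp(-y), -3*x - 5*exp(z), 0)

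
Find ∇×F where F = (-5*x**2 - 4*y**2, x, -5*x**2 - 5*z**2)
(0, 10*x, 8*y + 1)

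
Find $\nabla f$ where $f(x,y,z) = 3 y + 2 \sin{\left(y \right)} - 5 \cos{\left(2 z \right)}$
(0, 2*cos(y) + 3, 10*sin(2*z))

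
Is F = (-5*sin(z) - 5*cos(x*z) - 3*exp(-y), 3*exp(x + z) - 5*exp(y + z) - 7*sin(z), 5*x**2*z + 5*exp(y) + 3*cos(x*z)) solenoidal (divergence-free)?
No, ∇·F = 5*x**2 - 3*x*sin(x*z) + 5*z*sin(x*z) - 5*exp(y + z)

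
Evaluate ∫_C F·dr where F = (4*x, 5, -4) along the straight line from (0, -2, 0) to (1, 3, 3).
15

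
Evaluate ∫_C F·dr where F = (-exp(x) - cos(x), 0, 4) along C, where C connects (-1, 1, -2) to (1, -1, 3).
-E - 2*sin(1) + exp(-1) + 20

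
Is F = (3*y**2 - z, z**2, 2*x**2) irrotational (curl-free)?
No, ∇×F = (-2*z, -4*x - 1, -6*y)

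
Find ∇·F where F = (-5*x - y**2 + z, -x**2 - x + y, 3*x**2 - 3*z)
-7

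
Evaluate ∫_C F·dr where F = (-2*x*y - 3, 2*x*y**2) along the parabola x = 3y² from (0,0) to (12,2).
-228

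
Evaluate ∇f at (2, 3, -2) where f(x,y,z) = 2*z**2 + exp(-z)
(0, 0, -8 - exp(2))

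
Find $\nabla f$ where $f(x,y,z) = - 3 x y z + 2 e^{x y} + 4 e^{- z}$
(y*(-3*z + 2*exp(x*y)), x*(-3*z + 2*exp(x*y)), -3*x*y - 4*exp(-z))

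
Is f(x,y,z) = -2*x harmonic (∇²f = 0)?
Yes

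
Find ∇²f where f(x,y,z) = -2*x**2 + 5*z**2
6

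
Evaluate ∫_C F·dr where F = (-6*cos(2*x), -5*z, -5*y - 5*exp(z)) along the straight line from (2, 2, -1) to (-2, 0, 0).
-15 + 6*sin(4) + 5*exp(-1)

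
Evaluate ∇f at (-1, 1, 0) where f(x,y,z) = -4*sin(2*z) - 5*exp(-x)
(5*E, 0, -8)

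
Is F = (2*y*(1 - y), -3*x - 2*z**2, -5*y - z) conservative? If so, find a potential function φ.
No, ∇×F = (4*z - 5, 0, 4*y - 5) ≠ 0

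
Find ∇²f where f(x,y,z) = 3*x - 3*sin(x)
3*sin(x)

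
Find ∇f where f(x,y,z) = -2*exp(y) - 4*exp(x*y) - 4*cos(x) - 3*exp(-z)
(-4*y*exp(x*y) + 4*sin(x), -4*x*exp(x*y) - 2*exp(y), 3*exp(-z))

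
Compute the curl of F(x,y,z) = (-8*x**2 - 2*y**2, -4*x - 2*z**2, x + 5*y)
(4*z + 5, -1, 4*y - 4)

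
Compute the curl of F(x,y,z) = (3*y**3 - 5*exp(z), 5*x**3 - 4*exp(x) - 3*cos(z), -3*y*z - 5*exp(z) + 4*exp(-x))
(-3*z - 3*sin(z), -5*exp(z) + 4*exp(-x), 15*x**2 - 9*y**2 - 4*exp(x))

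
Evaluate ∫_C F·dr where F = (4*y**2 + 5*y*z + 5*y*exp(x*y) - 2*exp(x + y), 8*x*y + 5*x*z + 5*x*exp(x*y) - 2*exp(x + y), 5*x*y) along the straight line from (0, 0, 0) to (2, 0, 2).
2 - 2*exp(2)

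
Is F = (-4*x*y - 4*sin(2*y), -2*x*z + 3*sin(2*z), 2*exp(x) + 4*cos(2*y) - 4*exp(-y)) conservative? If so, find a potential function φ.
No, ∇×F = (2*x - 8*sin(2*y) - 6*cos(2*z) + 4*exp(-y), -2*exp(x), 4*x - 2*z + 8*cos(2*y)) ≠ 0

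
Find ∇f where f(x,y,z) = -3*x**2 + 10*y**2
(-6*x, 20*y, 0)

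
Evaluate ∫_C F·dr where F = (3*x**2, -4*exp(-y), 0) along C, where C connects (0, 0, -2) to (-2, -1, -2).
-12 + 4*E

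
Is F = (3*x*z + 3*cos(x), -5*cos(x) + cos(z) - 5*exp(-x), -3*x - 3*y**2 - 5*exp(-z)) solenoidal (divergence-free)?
No, ∇·F = 3*z - 3*sin(x) + 5*exp(-z)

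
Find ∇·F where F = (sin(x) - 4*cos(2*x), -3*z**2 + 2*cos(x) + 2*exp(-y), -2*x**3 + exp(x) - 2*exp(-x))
16*sin(x)*cos(x) + cos(x) - 2*exp(-y)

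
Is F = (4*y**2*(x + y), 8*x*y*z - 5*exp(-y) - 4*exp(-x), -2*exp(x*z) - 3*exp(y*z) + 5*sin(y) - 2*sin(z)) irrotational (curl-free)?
No, ∇×F = (-8*x*y - 3*z*exp(y*z) + 5*cos(y), 2*z*exp(x*z), -8*x*y - 12*y**2 + 8*y*z + 4*exp(-x))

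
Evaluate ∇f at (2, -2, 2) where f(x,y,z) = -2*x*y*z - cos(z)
(8, -8, sin(2) + 8)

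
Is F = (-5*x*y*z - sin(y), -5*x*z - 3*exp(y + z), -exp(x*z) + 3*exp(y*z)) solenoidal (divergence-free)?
No, ∇·F = -x*exp(x*z) - 5*y*z + 3*y*exp(y*z) - 3*exp(y + z)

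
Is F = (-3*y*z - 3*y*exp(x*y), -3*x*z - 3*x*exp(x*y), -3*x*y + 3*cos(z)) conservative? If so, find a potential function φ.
Yes, F is conservative. φ = -3*x*y*z - 3*exp(x*y) + 3*sin(z)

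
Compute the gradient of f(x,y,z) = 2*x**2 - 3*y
(4*x, -3, 0)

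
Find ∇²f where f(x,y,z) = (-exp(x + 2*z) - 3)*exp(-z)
(-2*exp(x + 2*z) - 3)*exp(-z)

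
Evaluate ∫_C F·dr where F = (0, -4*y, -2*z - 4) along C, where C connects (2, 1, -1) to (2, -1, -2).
1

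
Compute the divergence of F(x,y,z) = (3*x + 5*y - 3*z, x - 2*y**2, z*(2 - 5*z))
-4*y - 10*z + 5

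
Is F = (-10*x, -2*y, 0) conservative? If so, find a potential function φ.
Yes, F is conservative. φ = -5*x**2 - y**2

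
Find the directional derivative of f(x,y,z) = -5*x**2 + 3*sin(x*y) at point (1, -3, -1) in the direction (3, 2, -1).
-3*sqrt(14)*(7*cos(3) + 10)/14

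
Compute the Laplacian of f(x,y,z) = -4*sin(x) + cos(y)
4*sin(x) - cos(y)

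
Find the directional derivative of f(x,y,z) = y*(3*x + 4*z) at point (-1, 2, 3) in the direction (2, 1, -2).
5/3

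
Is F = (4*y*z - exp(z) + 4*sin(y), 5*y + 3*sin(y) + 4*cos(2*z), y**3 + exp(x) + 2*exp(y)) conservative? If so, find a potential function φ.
No, ∇×F = (3*y**2 + 2*exp(y) + 8*sin(2*z), 4*y - exp(x) - exp(z), -4*z - 4*cos(y)) ≠ 0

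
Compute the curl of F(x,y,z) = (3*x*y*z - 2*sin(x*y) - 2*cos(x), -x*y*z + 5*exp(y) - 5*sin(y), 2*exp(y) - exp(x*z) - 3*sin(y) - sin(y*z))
(x*y - z*cos(y*z) + 2*exp(y) - 3*cos(y), 3*x*y + z*exp(x*z), -3*x*z + 2*x*cos(x*y) - y*z)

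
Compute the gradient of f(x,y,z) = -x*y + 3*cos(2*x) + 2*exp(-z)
(-y - 6*sin(2*x), -x, -2*exp(-z))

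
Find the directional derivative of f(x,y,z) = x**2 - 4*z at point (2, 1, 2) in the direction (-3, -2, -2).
-4*sqrt(17)/17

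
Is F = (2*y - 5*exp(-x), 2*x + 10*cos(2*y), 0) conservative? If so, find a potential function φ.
Yes, F is conservative. φ = 2*x*y + 5*sin(2*y) + 5*exp(-x)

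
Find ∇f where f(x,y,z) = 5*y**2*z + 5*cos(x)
(-5*sin(x), 10*y*z, 5*y**2)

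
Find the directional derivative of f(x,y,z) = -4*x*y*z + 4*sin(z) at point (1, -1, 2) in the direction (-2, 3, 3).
2*sqrt(22)*(-7 + 3*cos(2))/11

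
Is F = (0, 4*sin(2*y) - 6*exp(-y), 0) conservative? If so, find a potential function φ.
Yes, F is conservative. φ = -2*cos(2*y) + 6*exp(-y)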